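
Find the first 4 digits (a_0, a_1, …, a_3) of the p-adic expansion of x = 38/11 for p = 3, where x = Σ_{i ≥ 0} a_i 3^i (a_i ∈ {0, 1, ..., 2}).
(a_0, …, a_3) = (1, 0, 0, 2)

v_3(38/11) = 0 (numerator and denominator both coprime to 3), so x ∈ ℤ_3^×. Compute digits iteratively via a_i = x_i mod 3, x_{i+1} = (x_i − a_i)/3, with x_0 = x:
  x_0 = 38/11;  a_0 = 1;  x_1 = (x_0 − 1)/3 = 9/11
  x_1 = 9/11;  a_1 = 0;  x_2 = (x_1 − 0)/3 = 3/11
  x_2 = 3/11;  a_2 = 0;  x_3 = (x_2 − 0)/3 = 1/11
  x_3 = 1/11;  a_3 = 2;  x_4 = (x_3 − 2)/3 = -7/11
Digits: (1, 0, 0, 2).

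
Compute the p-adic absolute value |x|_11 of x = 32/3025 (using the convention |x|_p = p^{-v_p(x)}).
|32/3025|_11 = 121

Step 1 — compute v_11(x) by factoring powers of 11 out of the numerator and denominator: v_11(32/3025) = -2. Step 2 — apply |x|_p = p^{-v_p(x)} = 11^{2} = 121.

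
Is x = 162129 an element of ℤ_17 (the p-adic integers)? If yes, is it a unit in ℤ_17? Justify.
x ∈ ℤ_17 but not a unit; v_17(x) = 3 > 0

ℤ_17 = {x ∈ ℚ_17 : v_17(x) ≥ 0} and ℤ_17^× = {x ∈ ℤ_17 : v_17(x) = 0}. Here v_17(162129) = v_17(num) − v_17(den) = 3; compare against these criteria.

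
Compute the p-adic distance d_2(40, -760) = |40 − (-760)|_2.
d_2(40, -760) = 1/32

Step 1 — x − y = 40 − (-760) = 800. Step 2 — v_2(800) = 5 (factor: 800 = (2^5 · 25); the sign does not affect v_p). Step 3 — |x − y|_2 = 2^{-5} = 1/32.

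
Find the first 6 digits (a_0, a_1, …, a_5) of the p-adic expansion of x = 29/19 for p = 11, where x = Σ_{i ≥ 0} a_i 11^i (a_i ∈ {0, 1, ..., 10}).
(a_0, …, a_5) = (5, 2, 5, 3, 2, 5)

v_11(29/19) = 0 (numerator and denominator both coprime to 11), so x ∈ ℤ_11^×. Compute digits iteratively via a_i = x_i mod 11, x_{i+1} = (x_i − a_i)/11, with x_0 = x:
  x_0 = 29/19;  a_0 = 5;  x_1 = (x_0 − 5)/11 = -6/19
  x_1 = -6/19;  a_1 = 2;  x_2 = (x_1 − 2)/11 = -4/19
  x_2 = -4/19;  a_2 = 5;  x_3 = (x_2 − 5)/11 = -9/19
  x_3 = -9/19;  a_3 = 3;  x_4 = (x_3 − 3)/11 = -6/19
  x_4 = -6/19;  a_4 = 2;  x_5 = (x_4 − 2)/11 = -4/19
  x_5 = -4/19;  a_5 = 5;  x_6 = (x_5 − 5)/11 = -9/19
Digits: (5, 2, 5, 3, 2, 5).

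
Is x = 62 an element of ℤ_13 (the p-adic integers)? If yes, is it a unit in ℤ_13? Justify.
x ∈ ℤ_13^× (unit); v_13(x) = 0

ℤ_13 = {x ∈ ℚ_13 : v_13(x) ≥ 0} and ℤ_13^× = {x ∈ ℤ_13 : v_13(x) = 0}. Here v_13(62) = v_13(num) − v_13(den) = 0; compare against these criteria.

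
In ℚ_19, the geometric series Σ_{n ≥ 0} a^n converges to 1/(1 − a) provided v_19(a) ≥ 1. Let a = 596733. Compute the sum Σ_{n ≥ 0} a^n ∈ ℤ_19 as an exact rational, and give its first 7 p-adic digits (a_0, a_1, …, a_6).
Σ a^n = 1/(1 − a) = -1/596732;  first 7 digits = (1, 0, 0, 11, 4, 0, 7)

v_19(a) = 3 ≥ 1, so the series converges in ℤ_19 to 1/(1 − a) = 1/(1 − 596733) = -1/596732. Expand this rational in ℤ_19: compute digits iteratively via d_i = x_i mod 19, x_{i+1} = (x_i − d_i)/19. The first 7 digits are (1, 0, 0, 11, 4, 0, 7).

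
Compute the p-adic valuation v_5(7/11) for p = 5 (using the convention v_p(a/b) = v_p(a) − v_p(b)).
v_5(7/11) = 0

Factor powers of 5 from the numerator and denominator of the reduced fraction: 7 = 5^0 · 7 and 11 = 5^0 · 11. Apply v_p(a/b) = v_p(a) − v_p(b): v_5(7/11) = 0 − 0 = 0.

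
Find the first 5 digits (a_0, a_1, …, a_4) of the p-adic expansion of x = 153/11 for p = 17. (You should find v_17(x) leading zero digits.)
(a_0, …, a_4) = (0, 7, 12, 7, 15)

v_17(153/11) = 1, so a_0 = ... = a_0 = 0. Factor out: x = 17^1 · u with u = 9/11 a unit in ℤ_17. Expand u iteratively via a_{v+i} = u_i mod 17, u_{i+1} = (u_i − a_{v+i})/17:
  u_0 = 9/11;  a_1 = 7;  u_1 = (u_0 − 7)/17 = -4/11
  u_1 = -4/11;  a_2 = 12;  u_2 = (u_1 − 12)/17 = -8/11
  u_2 = -8/11;  a_3 = 7;  u_3 = (u_2 − 7)/17 = -5/11
  u_3 = -5/11;  a_4 = 15;  u_4 = (u_3 − 15)/17 = -10/11
Digits: (0, 7, 12, 7, 15).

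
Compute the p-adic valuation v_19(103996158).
v_19(103996158) = 5

v_19(n) is the largest exponent k such that 19^k divides n. Factor out: 103996158 = 19^5 · 42. (Sign doesn't affect v_p.) So v_19(103996158) = 5.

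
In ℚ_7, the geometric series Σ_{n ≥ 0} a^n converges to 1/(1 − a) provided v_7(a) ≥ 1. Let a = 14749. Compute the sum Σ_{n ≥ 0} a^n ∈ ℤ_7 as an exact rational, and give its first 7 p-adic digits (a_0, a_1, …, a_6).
Σ a^n = 1/(1 − a) = -1/14748;  first 7 digits = (1, 0, 0, 1, 6, 0, 1)

v_7(a) = 3 ≥ 1, so the series converges in ℤ_7 to 1/(1 − a) = 1/(1 − 14749) = -1/14748. Expand this rational in ℤ_7: compute digits iteratively via d_i = x_i mod 7, x_{i+1} = (x_i − d_i)/7. The first 7 digits are (1, 0, 0, 1, 6, 0, 1).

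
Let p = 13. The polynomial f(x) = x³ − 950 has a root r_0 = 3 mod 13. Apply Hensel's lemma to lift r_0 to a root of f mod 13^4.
r_3 = 5658 (mod 28561)

Hensel: r_{i+1} = r_i − f(r_i)/f′(r_i) mod 13^{i+2}, where f′(x) = 3x². Iterate:
  r_0 = 3 (mod 13)
  r_1 = 81 (mod 169)
  r_2 = 1264 (mod 2197)
  r_3 = 5658 (mod 28561)
Final: r = 5658 with f(r) ≡ 0 mod 13^4.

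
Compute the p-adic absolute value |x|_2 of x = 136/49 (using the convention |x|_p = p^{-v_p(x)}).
|136/49|_2 = 1/8

Step 1 — compute v_2(x) by factoring powers of 2 out of the numerator and denominator: v_2(136/49) = 3. Step 2 — apply |x|_p = p^{-v_p(x)} = 2^{-3} = 1/8.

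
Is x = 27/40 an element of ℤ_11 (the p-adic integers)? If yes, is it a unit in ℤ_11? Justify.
x ∈ ℤ_11^× (unit); v_11(x) = 0

ℤ_11 = {x ∈ ℚ_11 : v_11(x) ≥ 0} and ℤ_11^× = {x ∈ ℤ_11 : v_11(x) = 0}. Here v_11(27/40) = v_11(num) − v_11(den) = 0; compare against these criteria.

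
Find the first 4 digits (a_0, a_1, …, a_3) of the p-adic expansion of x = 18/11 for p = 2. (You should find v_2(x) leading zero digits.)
(a_0, …, a_3) = (0, 1, 1, 0)

v_2(18/11) = 1, so a_0 = ... = a_0 = 0. Factor out: x = 2^1 · u with u = 9/11 a unit in ℤ_2. Expand u iteratively via a_{v+i} = u_i mod 2, u_{i+1} = (u_i − a_{v+i})/2:
  u_0 = 9/11;  a_1 = 1;  u_1 = (u_0 − 1)/2 = -1/11
  u_1 = -1/11;  a_2 = 1;  u_2 = (u_1 − 1)/2 = -6/11
  u_2 = -6/11;  a_3 = 0;  u_3 = (u_2 − 0)/2 = -3/11
Digits: (0, 1, 1, 0).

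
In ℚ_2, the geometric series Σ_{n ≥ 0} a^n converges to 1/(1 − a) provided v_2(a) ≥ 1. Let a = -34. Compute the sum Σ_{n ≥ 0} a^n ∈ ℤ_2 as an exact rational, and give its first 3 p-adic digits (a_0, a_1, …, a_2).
Σ a^n = 1/(1 − a) = 1/35;  first 3 digits = (1, 1, 0)

v_2(a) = 1 ≥ 1, so the series converges in ℤ_2 to 1/(1 − a) = 1/(1 − (-34)) = 1/35. Expand this rational in ℤ_2: compute digits iteratively via d_i = x_i mod 2, x_{i+1} = (x_i − d_i)/2. The first 3 digits are (1, 1, 0).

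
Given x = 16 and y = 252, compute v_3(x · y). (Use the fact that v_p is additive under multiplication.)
v_3(4032) = 2

v_p(x) = 0 (factor: 16 = 3^0 · 16); v_p(y) = 2 (factor: 252 = 3^2 · 28). Additivity: v_p(xy) = v_p(x) + v_p(y) = 0 + 2 = 2. (Direct check: xy = 4032 = 3^2 · (448).)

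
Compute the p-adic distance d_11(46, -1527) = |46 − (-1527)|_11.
d_11(46, -1527) = 1/121

Step 1 — x − y = 46 − (-1527) = 1573. Step 2 — v_11(1573) = 2 (factor: 1573 = (11^2 · 13); the sign does not affect v_p). Step 3 — |x − y|_11 = 11^{-2} = 1/121.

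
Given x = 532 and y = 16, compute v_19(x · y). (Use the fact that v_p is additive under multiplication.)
v_19(8512) = 1

v_p(x) = 1 (factor: 532 = 19^1 · 28); v_p(y) = 0 (factor: 16 = 19^0 · 16). Additivity: v_p(xy) = v_p(x) + v_p(y) = 1 + 0 = 1. (Direct check: xy = 8512 = 19^1 · (448).)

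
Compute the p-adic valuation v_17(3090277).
v_17(3090277) = 4

v_17(n) is the largest exponent k such that 17^k divides n. Factor out: 3090277 = 17^4 · 37. (Sign doesn't affect v_p.) So v_17(3090277) = 4.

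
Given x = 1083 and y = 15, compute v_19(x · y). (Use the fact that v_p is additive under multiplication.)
v_19(16245) = 2

v_p(x) = 2 (factor: 1083 = 19^2 · 3); v_p(y) = 0 (factor: 15 = 19^0 · 15). Additivity: v_p(xy) = v_p(x) + v_p(y) = 2 + 0 = 2. (Direct check: xy = 16245 = 19^2 · (45).)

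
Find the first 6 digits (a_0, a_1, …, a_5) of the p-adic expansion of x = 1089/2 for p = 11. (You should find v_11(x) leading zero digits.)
(a_0, …, a_5) = (0, 0, 10, 5, 5, 5)

v_11(1089/2) = 2, so a_0 = ... = a_1 = 0. Factor out: x = 11^2 · u with u = 9/2 a unit in ℤ_11. Expand u iteratively via a_{v+i} = u_i mod 11, u_{i+1} = (u_i − a_{v+i})/11:
  u_0 = 9/2;  a_2 = 10;  u_1 = (u_0 − 10)/11 = -1/2
  u_1 = -1/2;  a_3 = 5;  u_2 = (u_1 − 5)/11 = -1/2
  u_2 = -1/2;  a_4 = 5;  u_3 = (u_2 − 5)/11 = -1/2
  u_3 = -1/2;  a_5 = 5;  u_4 = (u_3 − 5)/11 = -1/2
Digits: (0, 0, 10, 5, 5, 5).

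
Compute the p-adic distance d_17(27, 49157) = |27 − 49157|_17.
d_17(27, 49157) = 1/4913

Step 1 — x − y = 27 − 49157 = -49130. Step 2 — v_17(-49130) = 3 (factor: -49130 = −(17^3 · 10); the sign does not affect v_p). Step 3 — |x − y|_17 = 17^{-3} = 1/4913.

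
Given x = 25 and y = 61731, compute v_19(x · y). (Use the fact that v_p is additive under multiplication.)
v_19(1543275) = 3

v_p(x) = 0 (factor: 25 = 19^0 · 25); v_p(y) = 3 (factor: 61731 = 19^3 · 9). Additivity: v_p(xy) = v_p(x) + v_p(y) = 0 + 3 = 3. (Direct check: xy = 1543275 = 19^3 · (225).)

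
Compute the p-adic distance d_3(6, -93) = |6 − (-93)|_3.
d_3(6, -93) = 1/9

Step 1 — x − y = 6 − (-93) = 99. Step 2 — v_3(99) = 2 (factor: 99 = (3^2 · 11); the sign does not affect v_p). Step 3 — |x − y|_3 = 3^{-2} = 1/9.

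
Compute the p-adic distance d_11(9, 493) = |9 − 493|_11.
d_11(9, 493) = 1/121

Step 1 — x − y = 9 − 493 = -484. Step 2 — v_11(-484) = 2 (factor: -484 = −(11^2 · 4); the sign does not affect v_p). Step 3 — |x − y|_11 = 11^{-2} = 1/121.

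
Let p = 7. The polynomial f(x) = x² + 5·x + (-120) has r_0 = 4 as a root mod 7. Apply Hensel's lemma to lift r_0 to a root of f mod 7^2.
r_1 = 18 (mod 49)

Hensel: r_{i+1} = r_i − f(r_i)·(f′(r_i))^{-1} mod 7^{i+2}, f′(x) = 2x + 5. Iterate:
  r_0 = 4 (mod 7)
  r_1 = 18 (mod 49)
Final: r = 18 satisfies f(r) ≡ 0 mod 7^2.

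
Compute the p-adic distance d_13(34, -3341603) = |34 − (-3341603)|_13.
d_13(34, -3341603) = 1/371293

Step 1 — x − y = 34 − (-3341603) = 3341637. Step 2 — v_13(3341637) = 5 (factor: 3341637 = (13^5 · 9); the sign does not affect v_p). Step 3 — |x − y|_13 = 13^{-5} = 1/371293.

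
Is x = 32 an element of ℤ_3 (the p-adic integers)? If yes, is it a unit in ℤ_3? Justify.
x ∈ ℤ_3^× (unit); v_3(x) = 0

ℤ_3 = {x ∈ ℚ_3 : v_3(x) ≥ 0} and ℤ_3^× = {x ∈ ℤ_3 : v_3(x) = 0}. Here v_3(32) = v_3(num) − v_3(den) = 0; compare against these criteria.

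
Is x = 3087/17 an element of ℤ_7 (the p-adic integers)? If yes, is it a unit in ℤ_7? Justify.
x ∈ ℤ_7 but not a unit; v_7(x) = 3 > 0

ℤ_7 = {x ∈ ℚ_7 : v_7(x) ≥ 0} and ℤ_7^× = {x ∈ ℤ_7 : v_7(x) = 0}. Here v_7(3087/17) = v_7(num) − v_7(den) = 3; compare against these criteria.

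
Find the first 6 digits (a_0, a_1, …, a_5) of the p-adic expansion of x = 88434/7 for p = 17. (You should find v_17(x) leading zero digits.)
(a_0, …, a_5) = (0, 0, 0, 5, 12, 9)

v_17(88434/7) = 3, so a_0 = ... = a_2 = 0. Factor out: x = 17^3 · u with u = 18/7 a unit in ℤ_17. Expand u iteratively via a_{v+i} = u_i mod 17, u_{i+1} = (u_i − a_{v+i})/17:
  u_0 = 18/7;  a_3 = 5;  u_1 = (u_0 − 5)/17 = -1/7
  u_1 = -1/7;  a_4 = 12;  u_2 = (u_1 − 12)/17 = -5/7
  u_2 = -5/7;  a_5 = 9;  u_3 = (u_2 − 9)/17 = -4/7
Digits: (0, 0, 0, 5, 12, 9).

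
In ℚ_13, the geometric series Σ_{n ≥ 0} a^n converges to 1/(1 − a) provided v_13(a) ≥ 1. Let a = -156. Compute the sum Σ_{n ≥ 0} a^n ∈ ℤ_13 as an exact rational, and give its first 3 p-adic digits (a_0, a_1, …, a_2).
Σ a^n = 1/(1 − a) = 1/157;  first 3 digits = (1, 1, 0)

v_13(a) = 1 ≥ 1, so the series converges in ℤ_13 to 1/(1 − a) = 1/(1 − (-156)) = 1/157. Expand this rational in ℤ_13: compute digits iteratively via d_i = x_i mod 13, x_{i+1} = (x_i − d_i)/13. The first 3 digits are (1, 1, 0).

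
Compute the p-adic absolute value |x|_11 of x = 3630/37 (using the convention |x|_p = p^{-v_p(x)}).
|3630/37|_11 = 1/121

Step 1 — compute v_11(x) by factoring powers of 11 out of the numerator and denominator: v_11(3630/37) = 2. Step 2 — apply |x|_p = p^{-v_p(x)} = 11^{-2} = 1/121.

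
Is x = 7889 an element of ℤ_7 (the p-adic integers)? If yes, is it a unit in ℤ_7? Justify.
x ∈ ℤ_7 but not a unit; v_7(x) = 3 > 0

ℤ_7 = {x ∈ ℚ_7 : v_7(x) ≥ 0} and ℤ_7^× = {x ∈ ℤ_7 : v_7(x) = 0}. Here v_7(7889) = v_7(num) − v_7(den) = 3; compare against these criteria.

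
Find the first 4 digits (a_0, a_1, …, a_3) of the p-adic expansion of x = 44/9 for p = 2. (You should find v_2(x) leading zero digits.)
(a_0, …, a_3) = (0, 0, 1, 1)

v_2(44/9) = 2, so a_0 = ... = a_1 = 0. Factor out: x = 2^2 · u with u = 11/9 a unit in ℤ_2. Expand u iteratively via a_{v+i} = u_i mod 2, u_{i+1} = (u_i − a_{v+i})/2:
  u_0 = 11/9;  a_2 = 1;  u_1 = (u_0 − 1)/2 = 1/9
  u_1 = 1/9;  a_3 = 1;  u_2 = (u_1 − 1)/2 = -4/9
Digits: (0, 0, 1, 1).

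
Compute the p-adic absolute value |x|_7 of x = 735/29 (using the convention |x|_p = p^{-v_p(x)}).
|735/29|_7 = 1/49

Step 1 — compute v_7(x) by factoring powers of 7 out of the numerator and denominator: v_7(735/29) = 2. Step 2 — apply |x|_p = p^{-v_p(x)} = 7^{-2} = 1/49.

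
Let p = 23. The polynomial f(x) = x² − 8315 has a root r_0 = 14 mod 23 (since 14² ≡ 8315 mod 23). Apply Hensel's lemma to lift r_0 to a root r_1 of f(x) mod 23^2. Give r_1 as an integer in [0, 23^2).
r_1 = 474 (mod 529)

Hensel's recurrence: r_{i+1} = r_i − f(r_i)·(f′(r_i))^{-1} mod 23^{i+2}, with f′(x) = 2x. Iterate:
  r_0 = 14 (mod 23)
  r_1 = 474 (mod 529)
Final: r_1 = 474, and one checks f(r_1) ≡ 0 mod 23^2.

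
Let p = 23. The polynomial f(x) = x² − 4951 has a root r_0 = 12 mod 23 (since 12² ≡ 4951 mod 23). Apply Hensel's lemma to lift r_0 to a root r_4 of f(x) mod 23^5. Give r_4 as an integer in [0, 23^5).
r_4 = 5415960 (mod 6436343)

Hensel's recurrence: r_{i+1} = r_i − f(r_i)·(f′(r_i))^{-1} mod 23^{i+2}, with f′(x) = 2x. Iterate:
  r_0 = 12 (mod 23)
  r_1 = 58 (mod 529)
  r_2 = 1645 (mod 12167)
  r_3 = 98981 (mod 279841)
  r_4 = 5415960 (mod 6436343)
Final: r_4 = 5415960, and one checks f(r_4) ≡ 0 mod 23^5.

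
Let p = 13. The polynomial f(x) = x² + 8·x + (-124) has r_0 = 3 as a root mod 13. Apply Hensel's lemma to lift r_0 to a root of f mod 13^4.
r_3 = 8206 (mod 28561)

Hensel: r_{i+1} = r_i − f(r_i)·(f′(r_i))^{-1} mod 13^{i+2}, f′(x) = 2x + 8. Iterate:
  r_0 = 3 (mod 13)
  r_1 = 94 (mod 169)
  r_2 = 1615 (mod 2197)
  r_3 = 8206 (mod 28561)
Final: r = 8206 satisfies f(r) ≡ 0 mod 13^4.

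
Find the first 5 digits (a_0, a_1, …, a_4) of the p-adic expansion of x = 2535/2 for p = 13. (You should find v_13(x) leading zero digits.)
(a_0, …, a_4) = (0, 0, 1, 7, 6)

v_13(2535/2) = 2, so a_0 = ... = a_1 = 0. Factor out: x = 13^2 · u with u = 15/2 a unit in ℤ_13. Expand u iteratively via a_{v+i} = u_i mod 13, u_{i+1} = (u_i − a_{v+i})/13:
  u_0 = 15/2;  a_2 = 1;  u_1 = (u_0 − 1)/13 = 1/2
  u_1 = 1/2;  a_3 = 7;  u_2 = (u_1 − 7)/13 = -1/2
  u_2 = -1/2;  a_4 = 6;  u_3 = (u_2 − 6)/13 = -1/2
Digits: (0, 0, 1, 7, 6).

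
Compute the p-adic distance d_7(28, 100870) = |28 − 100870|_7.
d_7(28, 100870) = 1/16807

Step 1 — x − y = 28 − 100870 = -100842. Step 2 — v_7(-100842) = 5 (factor: -100842 = −(7^5 · 6); the sign does not affect v_p). Step 3 — |x − y|_7 = 7^{-5} = 1/16807.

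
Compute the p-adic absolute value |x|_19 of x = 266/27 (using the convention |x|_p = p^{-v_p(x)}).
|266/27|_19 = 1/19

Step 1 — compute v_19(x) by factoring powers of 19 out of the numerator and denominator: v_19(266/27) = 1. Step 2 — apply |x|_p = p^{-v_p(x)} = 19^{-1} = 1/19.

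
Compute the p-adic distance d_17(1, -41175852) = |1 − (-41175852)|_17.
d_17(1, -41175852) = 1/1419857

Step 1 — x − y = 1 − (-41175852) = 41175853. Step 2 — v_17(41175853) = 5 (factor: 41175853 = (17^5 · 29); the sign does not affect v_p). Step 3 — |x − y|_17 = 17^{-5} = 1/1419857.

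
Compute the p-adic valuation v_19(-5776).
v_19(-5776) = 2

v_19(n) is the largest exponent k such that 19^k divides n. Factor out: -5776 = -19^2 · 16. (Sign doesn't affect v_p.) So v_19(-5776) = 2.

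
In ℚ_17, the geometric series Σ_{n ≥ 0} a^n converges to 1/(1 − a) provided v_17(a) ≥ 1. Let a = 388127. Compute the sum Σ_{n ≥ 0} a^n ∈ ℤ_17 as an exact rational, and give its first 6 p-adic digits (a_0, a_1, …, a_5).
Σ a^n = 1/(1 − a) = -1/388126;  first 6 digits = (1, 0, 0, 11, 4, 0)

v_17(a) = 3 ≥ 1, so the series converges in ℤ_17 to 1/(1 − a) = 1/(1 − 388127) = -1/388126. Expand this rational in ℤ_17: compute digits iteratively via d_i = x_i mod 17, x_{i+1} = (x_i − d_i)/17. The first 6 digits are (1, 0, 0, 11, 4, 0).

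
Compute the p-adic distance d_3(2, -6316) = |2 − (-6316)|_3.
d_3(2, -6316) = 1/243

Step 1 — x − y = 2 − (-6316) = 6318. Step 2 — v_3(6318) = 5 (factor: 6318 = (3^5 · 26); the sign does not affect v_p). Step 3 — |x − y|_3 = 3^{-5} = 1/243.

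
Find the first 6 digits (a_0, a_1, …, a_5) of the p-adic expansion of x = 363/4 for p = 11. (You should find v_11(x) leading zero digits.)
(a_0, …, a_5) = (0, 0, 9, 2, 8, 2)

v_11(363/4) = 2, so a_0 = ... = a_1 = 0. Factor out: x = 11^2 · u with u = 3/4 a unit in ℤ_11. Expand u iteratively via a_{v+i} = u_i mod 11, u_{i+1} = (u_i − a_{v+i})/11:
  u_0 = 3/4;  a_2 = 9;  u_1 = (u_0 − 9)/11 = -3/4
  u_1 = -3/4;  a_3 = 2;  u_2 = (u_1 − 2)/11 = -1/4
  u_2 = -1/4;  a_4 = 8;  u_3 = (u_2 − 8)/11 = -3/4
  u_3 = -3/4;  a_5 = 2;  u_4 = (u_3 − 2)/11 = -1/4
Digits: (0, 0, 9, 2, 8, 2).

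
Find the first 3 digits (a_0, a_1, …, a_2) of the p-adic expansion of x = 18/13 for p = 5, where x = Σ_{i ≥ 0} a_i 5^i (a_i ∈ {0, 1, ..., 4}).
(a_0, …, a_2) = (1, 2, 0)

v_5(18/13) = 0 (numerator and denominator both coprime to 5), so x ∈ ℤ_5^×. Compute digits iteratively via a_i = x_i mod 5, x_{i+1} = (x_i − a_i)/5, with x_0 = x:
  x_0 = 18/13;  a_0 = 1;  x_1 = (x_0 − 1)/5 = 1/13
  x_1 = 1/13;  a_1 = 2;  x_2 = (x_1 − 2)/5 = -5/13
  x_2 = -5/13;  a_2 = 0;  x_3 = (x_2 − 0)/5 = -1/13
Digits: (1, 2, 0).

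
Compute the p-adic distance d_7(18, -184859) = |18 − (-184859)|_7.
d_7(18, -184859) = 1/16807

Step 1 — x − y = 18 − (-184859) = 184877. Step 2 — v_7(184877) = 5 (factor: 184877 = (7^5 · 11); the sign does not affect v_p). Step 3 — |x − y|_7 = 7^{-5} = 1/16807.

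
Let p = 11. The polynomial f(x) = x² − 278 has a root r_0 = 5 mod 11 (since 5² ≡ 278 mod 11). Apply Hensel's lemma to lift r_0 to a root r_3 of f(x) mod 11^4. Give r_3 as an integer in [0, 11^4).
r_3 = 2414 (mod 14641)

Hensel's recurrence: r_{i+1} = r_i − f(r_i)·(f′(r_i))^{-1} mod 11^{i+2}, with f′(x) = 2x. Iterate:
  r_0 = 5 (mod 11)
  r_1 = 115 (mod 121)
  r_2 = 1083 (mod 1331)
  r_3 = 2414 (mod 14641)
Final: r_3 = 2414, and one checks f(r_3) ≡ 0 mod 11^4.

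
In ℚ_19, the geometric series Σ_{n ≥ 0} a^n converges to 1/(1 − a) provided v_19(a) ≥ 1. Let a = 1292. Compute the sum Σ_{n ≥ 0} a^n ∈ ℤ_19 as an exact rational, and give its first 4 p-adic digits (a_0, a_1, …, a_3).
Σ a^n = 1/(1 − a) = -1/1291;  first 4 digits = (1, 11, 10, 16)

v_19(a) = 1 ≥ 1, so the series converges in ℤ_19 to 1/(1 − a) = 1/(1 − 1292) = -1/1291. Expand this rational in ℤ_19: compute digits iteratively via d_i = x_i mod 19, x_{i+1} = (x_i − d_i)/19. The first 4 digits are (1, 11, 10, 16).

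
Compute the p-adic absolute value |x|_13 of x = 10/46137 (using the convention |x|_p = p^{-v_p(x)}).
|10/46137|_13 = 2197

Step 1 — compute v_13(x) by factoring powers of 13 out of the numerator and denominator: v_13(10/46137) = -3. Step 2 — apply |x|_p = p^{-v_p(x)} = 13^{3} = 2197.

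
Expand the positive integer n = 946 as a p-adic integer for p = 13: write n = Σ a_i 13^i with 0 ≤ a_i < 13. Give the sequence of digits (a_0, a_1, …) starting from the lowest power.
(a_0, a_1, …) = (10, 7, 5)

Repeated division by 13 gives the digits low-to-high: 946 = 10 + 7·13^1 + 5·13^2. Digit sequence: (10, 7, 5).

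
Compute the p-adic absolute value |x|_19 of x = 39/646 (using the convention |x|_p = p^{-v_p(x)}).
|39/646|_19 = 19

Step 1 — compute v_19(x) by factoring powers of 19 out of the numerator and denominator: v_19(39/646) = -1. Step 2 — apply |x|_p = p^{-v_p(x)} = 19^{1} = 19.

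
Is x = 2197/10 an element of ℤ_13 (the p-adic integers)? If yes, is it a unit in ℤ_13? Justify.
x ∈ ℤ_13 but not a unit; v_13(x) = 3 > 0

ℤ_13 = {x ∈ ℚ_13 : v_13(x) ≥ 0} and ℤ_13^× = {x ∈ ℤ_13 : v_13(x) = 0}. Here v_13(2197/10) = v_13(num) − v_13(den) = 3; compare against these criteria.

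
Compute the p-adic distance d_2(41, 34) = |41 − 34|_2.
d_2(41, 34) = 1

Step 1 — x − y = 41 − 34 = 7. Step 2 — v_2(7) = 0 (factor: 7 = (2^0 · 7); the sign does not affect v_p). Step 3 — |x − y|_2 = 2^{0} = 1.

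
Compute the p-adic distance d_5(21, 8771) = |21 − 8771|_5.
d_5(21, 8771) = 1/625

Step 1 — x − y = 21 − 8771 = -8750. Step 2 — v_5(-8750) = 4 (factor: -8750 = −(5^4 · 14); the sign does not affect v_p). Step 3 — |x − y|_5 = 5^{-4} = 1/625.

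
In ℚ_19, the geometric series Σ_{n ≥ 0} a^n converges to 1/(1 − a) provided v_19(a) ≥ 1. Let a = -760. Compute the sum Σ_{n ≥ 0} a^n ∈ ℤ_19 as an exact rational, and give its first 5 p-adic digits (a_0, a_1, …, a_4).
Σ a^n = 1/(1 − a) = 1/761;  first 5 digits = (1, 17, 1, 0, 15)

v_19(a) = 1 ≥ 1, so the series converges in ℤ_19 to 1/(1 − a) = 1/(1 − (-760)) = 1/761. Expand this rational in ℤ_19: compute digits iteratively via d_i = x_i mod 19, x_{i+1} = (x_i − d_i)/19. The first 5 digits are (1, 17, 1, 0, 15).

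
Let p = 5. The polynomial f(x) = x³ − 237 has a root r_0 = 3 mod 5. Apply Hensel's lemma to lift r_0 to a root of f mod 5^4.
r_3 = 433 (mod 625)

Hensel: r_{i+1} = r_i − f(r_i)/f′(r_i) mod 5^{i+2}, where f′(x) = 3x². Iterate:
  r_0 = 3 (mod 5)
  r_1 = 8 (mod 25)
  r_2 = 58 (mod 125)
  r_3 = 433 (mod 625)
Final: r = 433 with f(r) ≡ 0 mod 5^4.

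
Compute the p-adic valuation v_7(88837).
v_7(88837) = 4

v_7(n) is the largest exponent k such that 7^k divides n. Factor out: 88837 = 7^4 · 37. (Sign doesn't affect v_p.) So v_7(88837) = 4.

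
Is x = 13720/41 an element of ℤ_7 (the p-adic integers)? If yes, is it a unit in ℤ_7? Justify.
x ∈ ℤ_7 but not a unit; v_7(x) = 3 > 0

ℤ_7 = {x ∈ ℚ_7 : v_7(x) ≥ 0} and ℤ_7^× = {x ∈ ℤ_7 : v_7(x) = 0}. Here v_7(13720/41) = v_7(num) − v_7(den) = 3; compare against these criteria.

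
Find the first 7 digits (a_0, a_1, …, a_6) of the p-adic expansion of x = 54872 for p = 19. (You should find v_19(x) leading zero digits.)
(a_0, …, a_6) = (0, 0, 0, 8, 0, 0, 0)

v_19(54872) = 3, so a_0 = ... = a_2 = 0. Factor out: x = 19^3 · u with u = 8 a unit in ℤ_19. Expand u iteratively via a_{v+i} = u_i mod 19, u_{i+1} = (u_i − a_{v+i})/19:
  u_0 = 8;  a_3 = 8;  u_1 = (u_0 − 8)/19 = 0
  u_1 = 0;  a_4 = 0;  u_2 = (u_1 − 0)/19 = 0
  u_2 = 0;  a_5 = 0;  u_3 = (u_2 − 0)/19 = 0
  u_3 = 0;  a_6 = 0;  u_4 = (u_3 − 0)/19 = 0
Digits: (0, 0, 0, 8, 0, 0, 0).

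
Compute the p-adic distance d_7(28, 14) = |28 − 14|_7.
d_7(28, 14) = 1/7

Step 1 — x − y = 28 − 14 = 14. Step 2 — v_7(14) = 1 (factor: 14 = (7^1 · 2); the sign does not affect v_p). Step 3 — |x − y|_7 = 7^{-1} = 1/7.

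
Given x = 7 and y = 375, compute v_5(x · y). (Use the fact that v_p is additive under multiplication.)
v_5(2625) = 3

v_p(x) = 0 (factor: 7 = 5^0 · 7); v_p(y) = 3 (factor: 375 = 5^3 · 3). Additivity: v_p(xy) = v_p(x) + v_p(y) = 0 + 3 = 3. (Direct check: xy = 2625 = 5^3 · (21).)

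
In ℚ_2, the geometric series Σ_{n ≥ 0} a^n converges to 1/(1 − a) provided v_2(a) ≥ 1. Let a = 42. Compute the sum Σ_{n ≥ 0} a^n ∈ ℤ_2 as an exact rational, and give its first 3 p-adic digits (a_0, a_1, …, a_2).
Σ a^n = 1/(1 − a) = -1/41;  first 3 digits = (1, 1, 1)

v_2(a) = 1 ≥ 1, so the series converges in ℤ_2 to 1/(1 − a) = 1/(1 − 42) = -1/41. Expand this rational in ℤ_2: compute digits iteratively via d_i = x_i mod 2, x_{i+1} = (x_i − d_i)/2. The first 3 digits are (1, 1, 1).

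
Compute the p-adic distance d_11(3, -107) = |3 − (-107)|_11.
d_11(3, -107) = 1/11

Step 1 — x − y = 3 − (-107) = 110. Step 2 — v_11(110) = 1 (factor: 110 = (11^1 · 10); the sign does not affect v_p). Step 3 — |x − y|_11 = 11^{-1} = 1/11.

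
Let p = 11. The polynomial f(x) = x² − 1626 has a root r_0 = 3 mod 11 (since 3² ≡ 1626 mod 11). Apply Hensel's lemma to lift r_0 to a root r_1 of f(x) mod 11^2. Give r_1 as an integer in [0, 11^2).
r_1 = 91 (mod 121)

Hensel's recurrence: r_{i+1} = r_i − f(r_i)·(f′(r_i))^{-1} mod 11^{i+2}, with f′(x) = 2x. Iterate:
  r_0 = 3 (mod 11)
  r_1 = 91 (mod 121)
Final: r_1 = 91, and one checks f(r_1) ≡ 0 mod 11^2.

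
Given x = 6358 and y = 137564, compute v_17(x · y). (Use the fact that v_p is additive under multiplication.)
v_17(874631912) = 5

v_p(x) = 2 (factor: 6358 = 17^2 · 22); v_p(y) = 3 (factor: 137564 = 17^3 · 28). Additivity: v_p(xy) = v_p(x) + v_p(y) = 2 + 3 = 5. (Direct check: xy = 874631912 = 17^5 · (616).)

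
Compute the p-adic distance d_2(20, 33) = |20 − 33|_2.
d_2(20, 33) = 1

Step 1 — x − y = 20 − 33 = -13. Step 2 — v_2(-13) = 0 (factor: -13 = −(2^0 · 13); the sign does not affect v_p). Step 3 — |x − y|_2 = 2^{0} = 1.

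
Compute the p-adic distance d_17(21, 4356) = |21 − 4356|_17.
d_17(21, 4356) = 1/289

Step 1 — x − y = 21 − 4356 = -4335. Step 2 — v_17(-4335) = 2 (factor: -4335 = −(17^2 · 15); the sign does not affect v_p). Step 3 — |x − y|_17 = 17^{-2} = 1/289.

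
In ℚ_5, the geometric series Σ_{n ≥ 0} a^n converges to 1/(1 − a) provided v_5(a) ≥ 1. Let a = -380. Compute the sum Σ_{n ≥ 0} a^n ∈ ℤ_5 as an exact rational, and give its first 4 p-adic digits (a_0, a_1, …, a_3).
Σ a^n = 1/(1 − a) = 1/381;  first 4 digits = (1, 4, 0, 1)

v_5(a) = 1 ≥ 1, so the series converges in ℤ_5 to 1/(1 − a) = 1/(1 − (-380)) = 1/381. Expand this rational in ℤ_5: compute digits iteratively via d_i = x_i mod 5, x_{i+1} = (x_i − d_i)/5. The first 4 digits are (1, 4, 0, 1).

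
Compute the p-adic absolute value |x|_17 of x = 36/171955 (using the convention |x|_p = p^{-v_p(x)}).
|36/171955|_17 = 4913

Step 1 — compute v_17(x) by factoring powers of 17 out of the numerator and denominator: v_17(36/171955) = -3. Step 2 — apply |x|_p = p^{-v_p(x)} = 17^{3} = 4913.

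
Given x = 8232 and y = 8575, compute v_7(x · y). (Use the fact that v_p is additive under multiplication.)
v_7(70589400) = 6

v_p(x) = 3 (factor: 8232 = 7^3 · 24); v_p(y) = 3 (factor: 8575 = 7^3 · 25). Additivity: v_p(xy) = v_p(x) + v_p(y) = 3 + 3 = 6. (Direct check: xy = 70589400 = 7^6 · (600).)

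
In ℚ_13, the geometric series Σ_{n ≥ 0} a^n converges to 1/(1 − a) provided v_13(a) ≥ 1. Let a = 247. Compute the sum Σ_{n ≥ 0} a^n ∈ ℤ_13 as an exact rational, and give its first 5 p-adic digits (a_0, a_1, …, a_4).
Σ a^n = 1/(1 − a) = -1/246;  first 5 digits = (1, 6, 11, 9, 5)

v_13(a) = 1 ≥ 1, so the series converges in ℤ_13 to 1/(1 − a) = 1/(1 − 247) = -1/246. Expand this rational in ℤ_13: compute digits iteratively via d_i = x_i mod 13, x_{i+1} = (x_i − d_i)/13. The first 5 digits are (1, 6, 11, 9, 5).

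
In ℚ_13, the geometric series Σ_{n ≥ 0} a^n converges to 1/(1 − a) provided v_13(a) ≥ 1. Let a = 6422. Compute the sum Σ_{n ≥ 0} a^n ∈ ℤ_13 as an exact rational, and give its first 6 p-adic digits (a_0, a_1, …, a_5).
Σ a^n = 1/(1 − a) = -1/6421;  first 6 digits = (1, 0, 12, 2, 1, 7)

v_13(a) = 2 ≥ 1, so the series converges in ℤ_13 to 1/(1 − a) = 1/(1 − 6422) = -1/6421. Expand this rational in ℤ_13: compute digits iteratively via d_i = x_i mod 13, x_{i+1} = (x_i − d_i)/13. The first 6 digits are (1, 0, 12, 2, 1, 7).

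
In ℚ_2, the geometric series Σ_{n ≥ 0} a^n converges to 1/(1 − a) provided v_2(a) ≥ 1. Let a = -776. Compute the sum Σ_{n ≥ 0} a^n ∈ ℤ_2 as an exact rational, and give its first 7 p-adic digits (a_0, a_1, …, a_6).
Σ a^n = 1/(1 − a) = 1/777;  first 7 digits = (1, 0, 0, 1, 1, 1, 0)

v_2(a) = 3 ≥ 1, so the series converges in ℤ_2 to 1/(1 − a) = 1/(1 − (-776)) = 1/777. Expand this rational in ℤ_2: compute digits iteratively via d_i = x_i mod 2, x_{i+1} = (x_i − d_i)/2. The first 7 digits are (1, 0, 0, 1, 1, 1, 0).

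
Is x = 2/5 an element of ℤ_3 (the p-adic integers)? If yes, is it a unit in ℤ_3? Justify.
x ∈ ℤ_3^× (unit); v_3(x) = 0

ℤ_3 = {x ∈ ℚ_3 : v_3(x) ≥ 0} and ℤ_3^× = {x ∈ ℤ_3 : v_3(x) = 0}. Here v_3(2/5) = v_3(num) − v_3(den) = 0; compare against these criteria.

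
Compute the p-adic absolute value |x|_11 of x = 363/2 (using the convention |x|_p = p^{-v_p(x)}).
|363/2|_11 = 1/121

Step 1 — compute v_11(x) by factoring powers of 11 out of the numerator and denominator: v_11(363/2) = 2. Step 2 — apply |x|_p = p^{-v_p(x)} = 11^{-2} = 1/121.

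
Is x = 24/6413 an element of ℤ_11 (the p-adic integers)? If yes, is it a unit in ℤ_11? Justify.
x ∉ ℤ_11 (v_11(x) = -2 < 0)

ℤ_11 = {x ∈ ℚ_11 : v_11(x) ≥ 0} and ℤ_11^× = {x ∈ ℤ_11 : v_11(x) = 0}. Here v_11(24/6413) = v_11(num) − v_11(den) = -2; compare against these criteria.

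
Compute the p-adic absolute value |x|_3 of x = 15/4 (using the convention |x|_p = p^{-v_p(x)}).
|15/4|_3 = 1/3

Step 1 — compute v_3(x) by factoring powers of 3 out of the numerator and denominator: v_3(15/4) = 1. Step 2 — apply |x|_p = p^{-v_p(x)} = 3^{-1} = 1/3.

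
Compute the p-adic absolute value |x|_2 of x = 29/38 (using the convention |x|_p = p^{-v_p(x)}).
|29/38|_2 = 2

Step 1 — compute v_2(x) by factoring powers of 2 out of the numerator and denominator: v_2(29/38) = -1. Step 2 — apply |x|_p = p^{-v_p(x)} = 2^{1} = 2.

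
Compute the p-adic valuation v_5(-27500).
v_5(-27500) = 4

v_5(n) is the largest exponent k such that 5^k divides n. Factor out: -27500 = -5^4 · 44. (Sign doesn't affect v_p.) So v_5(-27500) = 4.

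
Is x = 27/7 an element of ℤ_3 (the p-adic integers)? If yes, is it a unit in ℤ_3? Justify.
x ∈ ℤ_3 but not a unit; v_3(x) = 3 > 0

ℤ_3 = {x ∈ ℚ_3 : v_3(x) ≥ 0} and ℤ_3^× = {x ∈ ℤ_3 : v_3(x) = 0}. Here v_3(27/7) = v_3(num) − v_3(den) = 3; compare against these criteria.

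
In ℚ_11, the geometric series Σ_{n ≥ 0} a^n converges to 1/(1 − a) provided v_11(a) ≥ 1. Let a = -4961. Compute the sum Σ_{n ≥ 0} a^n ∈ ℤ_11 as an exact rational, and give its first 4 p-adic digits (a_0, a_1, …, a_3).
Σ a^n = 1/(1 − a) = 1/4962;  first 4 digits = (1, 0, 3, 7)

v_11(a) = 2 ≥ 1, so the series converges in ℤ_11 to 1/(1 − a) = 1/(1 − (-4961)) = 1/4962. Expand this rational in ℤ_11: compute digits iteratively via d_i = x_i mod 11, x_{i+1} = (x_i − d_i)/11. The first 4 digits are (1, 0, 3, 7).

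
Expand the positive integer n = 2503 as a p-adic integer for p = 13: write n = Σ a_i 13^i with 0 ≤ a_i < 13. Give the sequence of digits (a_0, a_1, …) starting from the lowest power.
(a_0, a_1, …) = (7, 10, 1, 1)

Repeated division by 13 gives the digits low-to-high: 2503 = 7 + 10·13^1 + 1·13^2 + 1·13^3. Digit sequence: (7, 10, 1, 1).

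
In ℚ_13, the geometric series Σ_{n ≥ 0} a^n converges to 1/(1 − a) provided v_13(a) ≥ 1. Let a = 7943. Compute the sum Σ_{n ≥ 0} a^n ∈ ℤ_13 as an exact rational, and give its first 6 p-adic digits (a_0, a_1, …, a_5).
Σ a^n = 1/(1 − a) = -1/7942;  first 6 digits = (1, 0, 8, 3, 12, 0)

v_13(a) = 2 ≥ 1, so the series converges in ℤ_13 to 1/(1 − a) = 1/(1 − 7943) = -1/7942. Expand this rational in ℤ_13: compute digits iteratively via d_i = x_i mod 13, x_{i+1} = (x_i − d_i)/13. The first 6 digits are (1, 0, 8, 3, 12, 0).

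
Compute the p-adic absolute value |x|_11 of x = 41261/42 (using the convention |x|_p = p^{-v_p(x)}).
|41261/42|_11 = 1/1331

Step 1 — compute v_11(x) by factoring powers of 11 out of the numerator and denominator: v_11(41261/42) = 3. Step 2 — apply |x|_p = p^{-v_p(x)} = 11^{-3} = 1/1331.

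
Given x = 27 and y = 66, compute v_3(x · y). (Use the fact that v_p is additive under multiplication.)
v_3(1782) = 4

v_p(x) = 3 (factor: 27 = 3^3 · 1); v_p(y) = 1 (factor: 66 = 3^1 · 22). Additivity: v_p(xy) = v_p(x) + v_p(y) = 3 + 1 = 4. (Direct check: xy = 1782 = 3^4 · (22).)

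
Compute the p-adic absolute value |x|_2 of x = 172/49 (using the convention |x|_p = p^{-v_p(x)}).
|172/49|_2 = 1/4

Step 1 — compute v_2(x) by factoring powers of 2 out of the numerator and denominator: v_2(172/49) = 2. Step 2 — apply |x|_p = p^{-v_p(x)} = 2^{-2} = 1/4.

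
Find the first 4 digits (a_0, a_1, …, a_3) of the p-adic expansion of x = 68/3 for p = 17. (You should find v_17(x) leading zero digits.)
(a_0, …, a_3) = (0, 7, 11, 5)

v_17(68/3) = 1, so a_0 = ... = a_0 = 0. Factor out: x = 17^1 · u with u = 4/3 a unit in ℤ_17. Expand u iteratively via a_{v+i} = u_i mod 17, u_{i+1} = (u_i − a_{v+i})/17:
  u_0 = 4/3;  a_1 = 7;  u_1 = (u_0 − 7)/17 = -1/3
  u_1 = -1/3;  a_2 = 11;  u_2 = (u_1 − 11)/17 = -2/3
  u_2 = -2/3;  a_3 = 5;  u_3 = (u_2 − 5)/17 = -1/3
Digits: (0, 7, 11, 5).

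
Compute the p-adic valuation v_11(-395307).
v_11(-395307) = 4

v_11(n) is the largest exponent k such that 11^k divides n. Factor out: -395307 = -11^4 · 27. (Sign doesn't affect v_p.) So v_11(-395307) = 4.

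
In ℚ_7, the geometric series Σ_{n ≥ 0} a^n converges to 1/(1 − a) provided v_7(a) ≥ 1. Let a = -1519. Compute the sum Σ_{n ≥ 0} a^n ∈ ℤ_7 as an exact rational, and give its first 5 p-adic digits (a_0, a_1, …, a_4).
Σ a^n = 1/(1 − a) = 1/1520;  first 5 digits = (1, 0, 4, 2, 1)

v_7(a) = 2 ≥ 1, so the series converges in ℤ_7 to 1/(1 − a) = 1/(1 − (-1519)) = 1/1520. Expand this rational in ℤ_7: compute digits iteratively via d_i = x_i mod 7, x_{i+1} = (x_i − d_i)/7. The first 5 digits are (1, 0, 4, 2, 1).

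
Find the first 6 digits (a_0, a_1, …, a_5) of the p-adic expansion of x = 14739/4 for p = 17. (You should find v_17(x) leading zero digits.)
(a_0, …, a_5) = (0, 0, 0, 5, 4, 4)

v_17(14739/4) = 3, so a_0 = ... = a_2 = 0. Factor out: x = 17^3 · u with u = 3/4 a unit in ℤ_17. Expand u iteratively via a_{v+i} = u_i mod 17, u_{i+1} = (u_i − a_{v+i})/17:
  u_0 = 3/4;  a_3 = 5;  u_1 = (u_0 − 5)/17 = -1/4
  u_1 = -1/4;  a_4 = 4;  u_2 = (u_1 − 4)/17 = -1/4
  u_2 = -1/4;  a_5 = 4;  u_3 = (u_2 − 4)/17 = -1/4
Digits: (0, 0, 0, 5, 4, 4).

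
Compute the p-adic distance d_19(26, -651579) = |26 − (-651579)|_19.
d_19(26, -651579) = 1/130321

Step 1 — x − y = 26 − (-651579) = 651605. Step 2 — v_19(651605) = 4 (factor: 651605 = (19^4 · 5); the sign does not affect v_p). Step 3 — |x − y|_19 = 19^{-4} = 1/130321.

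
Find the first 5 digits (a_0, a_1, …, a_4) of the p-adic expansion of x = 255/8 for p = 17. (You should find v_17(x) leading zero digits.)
(a_0, …, a_4) = (0, 4, 2, 2, 2)

v_17(255/8) = 1, so a_0 = ... = a_0 = 0. Factor out: x = 17^1 · u with u = 15/8 a unit in ℤ_17. Expand u iteratively via a_{v+i} = u_i mod 17, u_{i+1} = (u_i − a_{v+i})/17:
  u_0 = 15/8;  a_1 = 4;  u_1 = (u_0 − 4)/17 = -1/8
  u_1 = -1/8;  a_2 = 2;  u_2 = (u_1 − 2)/17 = -1/8
  u_2 = -1/8;  a_3 = 2;  u_3 = (u_2 − 2)/17 = -1/8
  u_3 = -1/8;  a_4 = 2;  u_4 = (u_3 − 2)/17 = -1/8
Digits: (0, 4, 2, 2, 2).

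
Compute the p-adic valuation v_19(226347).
v_19(226347) = 3

v_19(n) is the largest exponent k such that 19^k divides n. Factor out: 226347 = 19^3 · 33. (Sign doesn't affect v_p.) So v_19(226347) = 3.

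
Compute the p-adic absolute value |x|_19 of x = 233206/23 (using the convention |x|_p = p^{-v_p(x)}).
|233206/23|_19 = 1/6859

Step 1 — compute v_19(x) by factoring powers of 19 out of the numerator and denominator: v_19(233206/23) = 3. Step 2 — apply |x|_p = p^{-v_p(x)} = 19^{-3} = 1/6859.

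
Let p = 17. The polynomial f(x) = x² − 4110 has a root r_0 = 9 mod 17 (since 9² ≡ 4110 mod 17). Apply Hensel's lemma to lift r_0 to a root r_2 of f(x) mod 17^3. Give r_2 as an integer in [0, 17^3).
r_2 = 4038 (mod 4913)

Hensel's recurrence: r_{i+1} = r_i − f(r_i)·(f′(r_i))^{-1} mod 17^{i+2}, with f′(x) = 2x. Iterate:
  r_0 = 9 (mod 17)
  r_1 = 281 (mod 289)
  r_2 = 4038 (mod 4913)
Final: r_2 = 4038, and one checks f(r_2) ≡ 0 mod 17^3.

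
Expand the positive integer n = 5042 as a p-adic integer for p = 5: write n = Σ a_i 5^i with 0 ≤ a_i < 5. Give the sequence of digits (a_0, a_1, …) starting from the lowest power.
(a_0, a_1, …) = (2, 3, 1, 0, 3, 1)

Repeated division by 5 gives the digits low-to-high: 5042 = 2 + 3·5^1 + 1·5^2 + 3·5^4 + 1·5^5. Digit sequence: (2, 3, 1, 0, 3, 1).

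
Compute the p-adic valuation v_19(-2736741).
v_19(-2736741) = 4

v_19(n) is the largest exponent k such that 19^k divides n. Factor out: -2736741 = -19^4 · 21. (Sign doesn't affect v_p.) So v_19(-2736741) = 4.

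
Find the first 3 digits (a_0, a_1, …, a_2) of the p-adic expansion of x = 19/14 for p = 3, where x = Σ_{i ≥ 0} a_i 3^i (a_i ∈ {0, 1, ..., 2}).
(a_0, …, a_2) = (2, 0, 1)

v_3(19/14) = 0 (numerator and denominator both coprime to 3), so x ∈ ℤ_3^×. Compute digits iteratively via a_i = x_i mod 3, x_{i+1} = (x_i − a_i)/3, with x_0 = x:
  x_0 = 19/14;  a_0 = 2;  x_1 = (x_0 − 2)/3 = -3/14
  x_1 = -3/14;  a_1 = 0;  x_2 = (x_1 − 0)/3 = -1/14
  x_2 = -1/14;  a_2 = 1;  x_3 = (x_2 − 1)/3 = -5/14
Digits: (2, 0, 1).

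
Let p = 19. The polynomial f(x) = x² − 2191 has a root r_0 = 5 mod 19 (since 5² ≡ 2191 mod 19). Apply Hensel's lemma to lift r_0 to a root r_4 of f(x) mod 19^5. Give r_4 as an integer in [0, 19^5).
r_4 = 1094918 (mod 2476099)

Hensel's recurrence: r_{i+1} = r_i − f(r_i)·(f′(r_i))^{-1} mod 19^{i+2}, with f′(x) = 2x. Iterate:
  r_0 = 5 (mod 19)
  r_1 = 5 (mod 361)
  r_2 = 4337 (mod 6859)
  r_3 = 52350 (mod 130321)
  r_4 = 1094918 (mod 2476099)
Final: r_4 = 1094918, and one checks f(r_4) ≡ 0 mod 19^5.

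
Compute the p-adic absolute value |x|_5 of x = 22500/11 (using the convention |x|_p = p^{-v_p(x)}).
|22500/11|_5 = 1/625

Step 1 — compute v_5(x) by factoring powers of 5 out of the numerator and denominator: v_5(22500/11) = 4. Step 2 — apply |x|_p = p^{-v_p(x)} = 5^{-4} = 1/625.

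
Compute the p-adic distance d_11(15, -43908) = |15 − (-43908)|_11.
d_11(15, -43908) = 1/14641

Step 1 — x − y = 15 − (-43908) = 43923. Step 2 — v_11(43923) = 4 (factor: 43923 = (11^4 · 3); the sign does not affect v_p). Step 3 — |x − y|_11 = 11^{-4} = 1/14641.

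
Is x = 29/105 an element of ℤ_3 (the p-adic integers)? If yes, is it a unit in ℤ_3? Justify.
x ∉ ℤ_3 (v_3(x) = -1 < 0)

ℤ_3 = {x ∈ ℚ_3 : v_3(x) ≥ 0} and ℤ_3^× = {x ∈ ℤ_3 : v_3(x) = 0}. Here v_3(29/105) = v_3(num) − v_3(den) = -1; compare against these criteria.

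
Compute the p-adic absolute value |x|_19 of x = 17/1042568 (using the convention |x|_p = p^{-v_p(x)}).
|17/1042568|_19 = 130321

Step 1 — compute v_19(x) by factoring powers of 19 out of the numerator and denominator: v_19(17/1042568) = -4. Step 2 — apply |x|_p = p^{-v_p(x)} = 19^{4} = 130321.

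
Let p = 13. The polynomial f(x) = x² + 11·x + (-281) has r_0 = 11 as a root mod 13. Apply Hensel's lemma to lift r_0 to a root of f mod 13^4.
r_3 = 26791 (mod 28561)

Hensel: r_{i+1} = r_i − f(r_i)·(f′(r_i))^{-1} mod 13^{i+2}, f′(x) = 2x + 11. Iterate:
  r_0 = 11 (mod 13)
  r_1 = 89 (mod 169)
  r_2 = 427 (mod 2197)
  r_3 = 26791 (mod 28561)
Final: r = 26791 satisfies f(r) ≡ 0 mod 13^4.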